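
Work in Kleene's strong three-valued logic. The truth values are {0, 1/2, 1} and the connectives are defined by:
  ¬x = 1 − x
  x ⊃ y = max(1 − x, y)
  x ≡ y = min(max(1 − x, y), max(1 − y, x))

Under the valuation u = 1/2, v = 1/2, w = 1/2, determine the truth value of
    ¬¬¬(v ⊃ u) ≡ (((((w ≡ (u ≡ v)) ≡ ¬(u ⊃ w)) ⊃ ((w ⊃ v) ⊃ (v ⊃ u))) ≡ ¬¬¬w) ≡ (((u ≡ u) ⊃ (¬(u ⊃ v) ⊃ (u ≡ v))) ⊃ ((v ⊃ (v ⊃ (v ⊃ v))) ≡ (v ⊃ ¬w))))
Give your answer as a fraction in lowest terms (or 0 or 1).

v ⊃ u = 1/2 ⊃ 1/2 = 1/2
¬(v ⊃ u) = ¬1/2 = 1/2
¬¬(v ⊃ u) = ¬1/2 = 1/2
¬¬¬(v ⊃ u) = ¬1/2 = 1/2
u ≡ v = 1/2 ≡ 1/2 = 1/2
w ≡ (u ≡ v) = 1/2 ≡ 1/2 = 1/2
u ⊃ w = 1/2 ⊃ 1/2 = 1/2
¬(u ⊃ w) = ¬1/2 = 1/2
(w ≡ (u ≡ v)) ≡ ¬(u ⊃ w) = 1/2 ≡ 1/2 = 1/2
w ⊃ v = 1/2 ⊃ 1/2 = 1/2
v ⊃ u = 1/2 ⊃ 1/2 = 1/2
(w ⊃ v) ⊃ (v ⊃ u) = 1/2 ⊃ 1/2 = 1/2
((w ≡ (u ≡ v)) ≡ ¬(u ⊃ w)) ⊃ ((w ⊃ v) ⊃ (v ⊃ u)) = 1/2 ⊃ 1/2 = 1/2
¬w = ¬1/2 = 1/2
¬¬w = ¬1/2 = 1/2
¬¬¬w = ¬1/2 = 1/2
(((w ≡ (u ≡ v)) ≡ ¬(u ⊃ w)) ⊃ ((w ⊃ v) ⊃ (v ⊃ u))) ≡ ¬¬¬w = 1/2 ≡ 1/2 = 1/2
u ≡ u = 1/2 ≡ 1/2 = 1/2
u ⊃ v = 1/2 ⊃ 1/2 = 1/2
¬(u ⊃ v) = ¬1/2 = 1/2
u ≡ v = 1/2 ≡ 1/2 = 1/2
¬(u ⊃ v) ⊃ (u ≡ v) = 1/2 ⊃ 1/2 = 1/2
(u ≡ u) ⊃ (¬(u ⊃ v) ⊃ (u ≡ v)) = 1/2 ⊃ 1/2 = 1/2
v ⊃ v = 1/2 ⊃ 1/2 = 1/2
v ⊃ (v ⊃ v) = 1/2 ⊃ 1/2 = 1/2
v ⊃ (v ⊃ (v ⊃ v)) = 1/2 ⊃ 1/2 = 1/2
¬w = ¬1/2 = 1/2
v ⊃ ¬w = 1/2 ⊃ 1/2 = 1/2
(v ⊃ (v ⊃ (v ⊃ v))) ≡ (v ⊃ ¬w) = 1/2 ≡ 1/2 = 1/2
((u ≡ u) ⊃ (¬(u ⊃ v) ⊃ (u ≡ v))) ⊃ ((v ⊃ (v ⊃ (v ⊃ v))) ≡ (v ⊃ ¬w)) = 1/2 ⊃ 1/2 = 1/2
((((w ≡ (u ≡ v)) ≡ ¬(u ⊃ w)) ⊃ ((w ⊃ v) ⊃ (v ⊃ u))) ≡ ¬¬¬w) ≡ (((u ≡ u) ⊃ (¬(u ⊃ v) ⊃ (u ≡ v))) ⊃ ((v ⊃ (v ⊃ (v ⊃ v))) ≡ (v ⊃ ¬w))) = 1/2 ≡ 1/2 = 1/2
¬¬¬(v ⊃ u) ≡ (((((w ≡ (u ≡ v)) ≡ ¬(u ⊃ w)) ⊃ ((w ⊃ v) ⊃ (v ⊃ u))) ≡ ¬¬¬w) ≡ (((u ≡ u) ⊃ (¬(u ⊃ v) ⊃ (u ≡ v))) ⊃ ((v ⊃ (v ⊃ (v ⊃ v))) ≡ (v ⊃ ¬w)))) = 1/2 ≡ 1/2 = 1/2

1/2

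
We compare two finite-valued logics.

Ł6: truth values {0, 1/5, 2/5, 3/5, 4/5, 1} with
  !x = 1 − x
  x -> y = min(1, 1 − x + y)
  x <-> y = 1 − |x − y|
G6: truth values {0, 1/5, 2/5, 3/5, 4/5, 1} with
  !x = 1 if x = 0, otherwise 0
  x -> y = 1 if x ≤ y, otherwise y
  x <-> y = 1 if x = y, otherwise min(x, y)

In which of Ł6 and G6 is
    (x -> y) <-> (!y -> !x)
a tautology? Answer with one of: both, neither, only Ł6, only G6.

In Ł6: every assignment gives 1 — tautology.
In G6: at x = 2/5, y = 1/5 the value is 1/5 — not a tautology.

only Ł6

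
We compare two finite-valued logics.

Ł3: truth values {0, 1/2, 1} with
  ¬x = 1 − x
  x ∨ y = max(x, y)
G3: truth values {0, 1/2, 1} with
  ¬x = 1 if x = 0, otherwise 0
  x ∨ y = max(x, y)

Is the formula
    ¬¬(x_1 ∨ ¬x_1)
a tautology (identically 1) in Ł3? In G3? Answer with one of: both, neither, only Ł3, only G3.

In Ł3: at x_1 = 1/2 the value is 1/2 — not a tautology.
In G3: every assignment gives 1 — tautology.

only G3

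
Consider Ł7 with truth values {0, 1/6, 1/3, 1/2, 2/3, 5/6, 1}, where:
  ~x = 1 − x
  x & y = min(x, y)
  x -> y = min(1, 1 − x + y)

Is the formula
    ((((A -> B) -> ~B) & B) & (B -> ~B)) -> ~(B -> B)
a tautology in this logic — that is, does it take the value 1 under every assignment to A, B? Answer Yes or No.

No

Counterexample: take A = 0, B = 1/6.
A -> B = 0 -> 1/6 = 1
~B = ~1/6 = 5/6
(A -> B) -> ~B = 1 -> 5/6 = 5/6
((A -> B) -> ~B) & B = 5/6 & 1/6 = 1/6
~B = ~1/6 = 5/6
B -> ~B = 1/6 -> 5/6 = 1
(((A -> B) -> ~B) & B) & (B -> ~B) = 1/6 & 1 = 1/6
B -> B = 1/6 -> 1/6 = 1
~(B -> B) = ~1 = 0
((((A -> B) -> ~B) & B) & (B -> ~B)) -> ~(B -> B) = 1/6 -> 0 = 5/6
This gives 5/6 ≠ 1.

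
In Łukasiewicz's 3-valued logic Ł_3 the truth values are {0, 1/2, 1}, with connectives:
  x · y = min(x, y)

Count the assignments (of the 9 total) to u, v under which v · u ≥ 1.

1

u = 0, v = 0 ↦ 0  <
u = 0, v = 1/2 ↦ 0  <
u = 0, v = 1 ↦ 0  <
u = 1/2, v = 0 ↦ 0  <
u = 1/2, v = 1/2 ↦ 1/2  <
u = 1/2, v = 1 ↦ 1/2  <
u = 1, v = 0 ↦ 0  <
u = 1, v = 1/2 ↦ 1/2  <
u = 1, v = 1 ↦ 1  ≥
So 1 of the 9 assignments meets the threshold.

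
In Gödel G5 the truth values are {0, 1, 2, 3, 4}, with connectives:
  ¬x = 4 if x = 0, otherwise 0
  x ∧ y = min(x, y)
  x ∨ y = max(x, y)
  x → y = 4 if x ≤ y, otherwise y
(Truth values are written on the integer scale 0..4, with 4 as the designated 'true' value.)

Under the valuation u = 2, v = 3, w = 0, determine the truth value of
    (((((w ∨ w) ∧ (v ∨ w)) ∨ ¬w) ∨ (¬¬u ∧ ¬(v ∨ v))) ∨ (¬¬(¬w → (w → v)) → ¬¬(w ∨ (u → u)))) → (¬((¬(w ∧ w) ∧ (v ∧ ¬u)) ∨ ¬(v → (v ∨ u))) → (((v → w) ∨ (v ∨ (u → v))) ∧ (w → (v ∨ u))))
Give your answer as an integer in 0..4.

w ∨ w = 0 ∨ 0 = 0
v ∨ w = 3 ∨ 0 = 3
(w ∨ w) ∧ (v ∨ w) = 0 ∧ 3 = 0
¬w = ¬0 = 4
((w ∨ w) ∧ (v ∨ w)) ∨ ¬w = 0 ∨ 4 = 4
¬u = ¬2 = 0
¬¬u = ¬0 = 4
v ∨ v = 3 ∨ 3 = 3
¬(v ∨ v) = ¬3 = 0
¬¬u ∧ ¬(v ∨ v) = 4 ∧ 0 = 0
(((w ∨ w) ∧ (v ∨ w)) ∨ ¬w) ∨ (¬¬u ∧ ¬(v ∨ v)) = 4 ∨ 0 = 4
¬w = ¬0 = 4
w → v = 0 → 3 = 4
¬w → (w → v) = 4 → 4 = 4
¬(¬w → (w → v)) = ¬4 = 0
¬¬(¬w → (w → v)) = ¬0 = 4
u → u = 2 → 2 = 4
w ∨ (u → u) = 0 ∨ 4 = 4
¬(w ∨ (u → u)) = ¬4 = 0
¬¬(w ∨ (u → u)) = ¬0 = 4
¬¬(¬w → (w → v)) → ¬¬(w ∨ (u → u)) = 4 → 4 = 4
((((w ∨ w) ∧ (v ∨ w)) ∨ ¬w) ∨ (¬¬u ∧ ¬(v ∨ v))) ∨ (¬¬(¬w → (w → v)) → ¬¬(w ∨ (u → u))) = 4 ∨ 4 = 4
w ∧ w = 0 ∧ 0 = 0
¬(w ∧ w) = ¬0 = 4
¬u = ¬2 = 0
v ∧ ¬u = 3 ∧ 0 = 0
¬(w ∧ w) ∧ (v ∧ ¬u) = 4 ∧ 0 = 0
v ∨ u = 3 ∨ 2 = 3
v → (v ∨ u) = 3 → 3 = 4
¬(v → (v ∨ u)) = ¬4 = 0
(¬(w ∧ w) ∧ (v ∧ ¬u)) ∨ ¬(v → (v ∨ u)) = 0 ∨ 0 = 0
¬((¬(w ∧ w) ∧ (v ∧ ¬u)) ∨ ¬(v → (v ∨ u))) = ¬0 = 4
v → w = 3 → 0 = 0
u → v = 2 → 3 = 4
v ∨ (u → v) = 3 ∨ 4 = 4
(v → w) ∨ (v ∨ (u → v)) = 0 ∨ 4 = 4
v ∨ u = 3 ∨ 2 = 3
w → (v ∨ u) = 0 → 3 = 4
((v → w) ∨ (v ∨ (u → v))) ∧ (w → (v ∨ u)) = 4 ∧ 4 = 4
¬((¬(w ∧ w) ∧ (v ∧ ¬u)) ∨ ¬(v → (v ∨ u))) → (((v → w) ∨ (v ∨ (u → v))) ∧ (w → (v ∨ u))) = 4 → 4 = 4
(((((w ∨ w) ∧ (v ∨ w)) ∨ ¬w) ∨ (¬¬u ∧ ¬(v ∨ v))) ∨ (¬¬(¬w → (w → v)) → ¬¬(w ∨ (u → u)))) → (¬((¬(w ∧ w) ∧ (v ∧ ¬u)) ∨ ¬(v → (v ∨ u))) → (((v → w) ∨ (v ∨ (u → v))) ∧ (w → (v ∨ u)))) = 4 → 4 = 4

4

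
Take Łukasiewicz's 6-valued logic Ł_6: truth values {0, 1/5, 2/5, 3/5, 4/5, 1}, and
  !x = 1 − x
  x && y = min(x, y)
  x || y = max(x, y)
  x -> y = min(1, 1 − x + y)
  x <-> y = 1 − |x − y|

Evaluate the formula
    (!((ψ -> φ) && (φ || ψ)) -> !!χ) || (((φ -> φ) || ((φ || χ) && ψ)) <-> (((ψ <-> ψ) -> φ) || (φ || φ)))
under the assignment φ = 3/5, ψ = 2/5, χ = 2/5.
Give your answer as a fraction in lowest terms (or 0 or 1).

ψ -> φ = 2/5 -> 3/5 = 1
φ || ψ = 3/5 || 2/5 = 3/5
(ψ -> φ) && (φ || ψ) = 1 && 3/5 = 3/5
!((ψ -> φ) && (φ || ψ)) = !3/5 = 2/5
!χ = !2/5 = 3/5
!!χ = !3/5 = 2/5
!((ψ -> φ) && (φ || ψ)) -> !!χ = 2/5 -> 2/5 = 1
φ -> φ = 3/5 -> 3/5 = 1
φ || χ = 3/5 || 2/5 = 3/5
(φ || χ) && ψ = 3/5 && 2/5 = 2/5
(φ -> φ) || ((φ || χ) && ψ) = 1 || 2/5 = 1
ψ <-> ψ = 2/5 <-> 2/5 = 1
(ψ <-> ψ) -> φ = 1 -> 3/5 = 3/5
φ || φ = 3/5 || 3/5 = 3/5
((ψ <-> ψ) -> φ) || (φ || φ) = 3/5 || 3/5 = 3/5
((φ -> φ) || ((φ || χ) && ψ)) <-> (((ψ <-> ψ) -> φ) || (φ || φ)) = 1 <-> 3/5 = 3/5
(!((ψ -> φ) && (φ || ψ)) -> !!χ) || (((φ -> φ) || ((φ || χ) && ψ)) <-> (((ψ <-> ψ) -> φ) || (φ || φ))) = 1 || 3/5 = 1

1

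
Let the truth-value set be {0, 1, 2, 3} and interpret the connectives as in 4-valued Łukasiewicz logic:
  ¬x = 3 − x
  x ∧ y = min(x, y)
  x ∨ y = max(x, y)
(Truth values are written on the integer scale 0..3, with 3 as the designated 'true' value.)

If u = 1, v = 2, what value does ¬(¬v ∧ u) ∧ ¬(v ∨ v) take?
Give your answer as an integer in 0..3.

1

¬v = ¬2 = 1
¬v ∧ u = 1 ∧ 1 = 1
¬(¬v ∧ u) = ¬1 = 2
v ∨ v = 2 ∨ 2 = 2
¬(v ∨ v) = ¬2 = 1
¬(¬v ∧ u) ∧ ¬(v ∨ v) = 2 ∧ 1 = 1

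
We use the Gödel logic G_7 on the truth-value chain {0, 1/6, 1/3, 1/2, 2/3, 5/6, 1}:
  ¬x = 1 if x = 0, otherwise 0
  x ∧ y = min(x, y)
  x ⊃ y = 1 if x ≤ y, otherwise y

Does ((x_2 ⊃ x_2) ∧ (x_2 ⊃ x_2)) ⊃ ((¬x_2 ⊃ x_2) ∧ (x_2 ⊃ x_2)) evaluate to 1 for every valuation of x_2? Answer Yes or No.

Counterexample: take x_2 = 0.
x_2 ⊃ x_2 = 0 ⊃ 0 = 1
x_2 ⊃ x_2 = 0 ⊃ 0 = 1
(x_2 ⊃ x_2) ∧ (x_2 ⊃ x_2) = 1 ∧ 1 = 1
¬x_2 = ¬0 = 1
¬x_2 ⊃ x_2 = 1 ⊃ 0 = 0
x_2 ⊃ x_2 = 0 ⊃ 0 = 1
(¬x_2 ⊃ x_2) ∧ (x_2 ⊃ x_2) = 0 ∧ 1 = 0
((x_2 ⊃ x_2) ∧ (x_2 ⊃ x_2)) ⊃ ((¬x_2 ⊃ x_2) ∧ (x_2 ⊃ x_2)) = 1 ⊃ 0 = 0
This gives 0 ≠ 1.

No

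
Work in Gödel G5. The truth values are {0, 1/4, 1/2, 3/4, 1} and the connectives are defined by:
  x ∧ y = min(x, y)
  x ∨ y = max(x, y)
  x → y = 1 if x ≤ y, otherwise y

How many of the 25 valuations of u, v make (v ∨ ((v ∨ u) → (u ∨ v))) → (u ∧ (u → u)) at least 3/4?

value 1: 5 assignments (counts)
value 3/4: 5 assignments (counts)
value 1/2: 5 assignments
value 1/4: 5 assignments
value 0: 5 assignments
So 10 of the 25 assignments meet the threshold.

10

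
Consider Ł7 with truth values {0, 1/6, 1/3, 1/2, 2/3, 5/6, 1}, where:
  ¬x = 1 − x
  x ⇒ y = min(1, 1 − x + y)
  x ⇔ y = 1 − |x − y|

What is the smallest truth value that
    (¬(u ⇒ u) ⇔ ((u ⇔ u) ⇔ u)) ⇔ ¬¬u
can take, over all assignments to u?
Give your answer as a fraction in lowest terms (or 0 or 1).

Take u = 0:
u ⇒ u = 0 ⇒ 0 = 1
¬(u ⇒ u) = ¬1 = 0
u ⇔ u = 0 ⇔ 0 = 1
(u ⇔ u) ⇔ u = 1 ⇔ 0 = 0
¬(u ⇒ u) ⇔ ((u ⇔ u) ⇔ u) = 0 ⇔ 0 = 1
¬u = ¬0 = 1
¬¬u = ¬1 = 0
(¬(u ⇒ u) ⇔ ((u ⇔ u) ⇔ u)) ⇔ ¬¬u = 1 ⇔ 0 = 0
No assignment yields a value below 0, so this is the minimum.

0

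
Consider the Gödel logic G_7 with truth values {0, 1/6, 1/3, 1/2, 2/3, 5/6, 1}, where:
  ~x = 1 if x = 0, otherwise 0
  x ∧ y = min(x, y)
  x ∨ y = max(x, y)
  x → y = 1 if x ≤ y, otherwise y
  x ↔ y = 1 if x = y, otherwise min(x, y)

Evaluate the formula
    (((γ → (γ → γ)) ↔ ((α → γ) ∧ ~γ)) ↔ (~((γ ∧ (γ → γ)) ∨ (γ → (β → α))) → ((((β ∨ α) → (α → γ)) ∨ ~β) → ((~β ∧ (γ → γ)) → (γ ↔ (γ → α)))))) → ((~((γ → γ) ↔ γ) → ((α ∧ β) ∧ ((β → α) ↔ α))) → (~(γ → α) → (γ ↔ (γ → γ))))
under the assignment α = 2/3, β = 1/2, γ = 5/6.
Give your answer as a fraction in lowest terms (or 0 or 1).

1

γ → γ = 5/6 → 5/6 = 1
γ → (γ → γ) = 5/6 → 1 = 1
α → γ = 2/3 → 5/6 = 1
~γ = ~5/6 = 0
(α → γ) ∧ ~γ = 1 ∧ 0 = 0
(γ → (γ → γ)) ↔ ((α → γ) ∧ ~γ) = 1 ↔ 0 = 0
γ → γ = 5/6 → 5/6 = 1
γ ∧ (γ → γ) = 5/6 ∧ 1 = 5/6
β → α = 1/2 → 2/3 = 1
γ → (β → α) = 5/6 → 1 = 1
(γ ∧ (γ → γ)) ∨ (γ → (β → α)) = 5/6 ∨ 1 = 1
~((γ ∧ (γ → γ)) ∨ (γ → (β → α))) = ~1 = 0
β ∨ α = 1/2 ∨ 2/3 = 2/3
α → γ = 2/3 → 5/6 = 1
(β ∨ α) → (α → γ) = 2/3 → 1 = 1
~β = ~1/2 = 0
((β ∨ α) → (α → γ)) ∨ ~β = 1 ∨ 0 = 1
~β = ~1/2 = 0
γ → γ = 5/6 → 5/6 = 1
~β ∧ (γ → γ) = 0 ∧ 1 = 0
γ → α = 5/6 → 2/3 = 2/3
γ ↔ (γ → α) = 5/6 ↔ 2/3 = 2/3
(~β ∧ (γ → γ)) → (γ ↔ (γ → α)) = 0 → 2/3 = 1
(((β ∨ α) → (α → γ)) ∨ ~β) → ((~β ∧ (γ → γ)) → (γ ↔ (γ → α))) = 1 → 1 = 1
~((γ ∧ (γ → γ)) ∨ (γ → (β → α))) → ((((β ∨ α) → (α → γ)) ∨ ~β) → ((~β ∧ (γ → γ)) → (γ ↔ (γ → α)))) = 0 → 1 = 1
((γ → (γ → γ)) ↔ ((α → γ) ∧ ~γ)) ↔ (~((γ ∧ (γ → γ)) ∨ (γ → (β → α))) → ((((β ∨ α) → (α → γ)) ∨ ~β) → ((~β ∧ (γ → γ)) → (γ ↔ (γ → α))))) = 0 ↔ 1 = 0
γ → γ = 5/6 → 5/6 = 1
(γ → γ) ↔ γ = 1 ↔ 5/6 = 5/6
~((γ → γ) ↔ γ) = ~5/6 = 0
α ∧ β = 2/3 ∧ 1/2 = 1/2
β → α = 1/2 → 2/3 = 1
(β → α) ↔ α = 1 ↔ 2/3 = 2/3
(α ∧ β) ∧ ((β → α) ↔ α) = 1/2 ∧ 2/3 = 1/2
~((γ → γ) ↔ γ) → ((α ∧ β) ∧ ((β → α) ↔ α)) = 0 → 1/2 = 1
γ → α = 5/6 → 2/3 = 2/3
~(γ → α) = ~2/3 = 0
γ → γ = 5/6 → 5/6 = 1
γ ↔ (γ → γ) = 5/6 ↔ 1 = 5/6
~(γ → α) → (γ ↔ (γ → γ)) = 0 → 5/6 = 1
(~((γ → γ) ↔ γ) → ((α ∧ β) ∧ ((β → α) ↔ α))) → (~(γ → α) → (γ ↔ (γ → γ))) = 1 → 1 = 1
(((γ → (γ → γ)) ↔ ((α → γ) ∧ ~γ)) ↔ (~((γ ∧ (γ → γ)) ∨ (γ → (β → α))) → ((((β ∨ α) → (α → γ)) ∨ ~β) → ((~β ∧ (γ → γ)) → (γ ↔ (γ → α)))))) → ((~((γ → γ) ↔ γ) → ((α ∧ β) ∧ ((β → α) ↔ α))) → (~(γ → α) → (γ ↔ (γ → γ)))) = 0 → 1 = 1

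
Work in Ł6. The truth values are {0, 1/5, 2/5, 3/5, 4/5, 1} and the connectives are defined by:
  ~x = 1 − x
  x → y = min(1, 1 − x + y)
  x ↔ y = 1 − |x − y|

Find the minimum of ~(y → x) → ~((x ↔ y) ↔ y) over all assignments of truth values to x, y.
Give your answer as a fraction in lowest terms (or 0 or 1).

Take x = 0, y = 3/5:
y → x = 3/5 → 0 = 2/5
~(y → x) = ~2/5 = 3/5
x ↔ y = 0 ↔ 3/5 = 2/5
(x ↔ y) ↔ y = 2/5 ↔ 3/5 = 4/5
~((x ↔ y) ↔ y) = ~4/5 = 1/5
~(y → x) → ~((x ↔ y) ↔ y) = 3/5 → 1/5 = 3/5
No assignment yields a value below 3/5, so this is the minimum.

3/5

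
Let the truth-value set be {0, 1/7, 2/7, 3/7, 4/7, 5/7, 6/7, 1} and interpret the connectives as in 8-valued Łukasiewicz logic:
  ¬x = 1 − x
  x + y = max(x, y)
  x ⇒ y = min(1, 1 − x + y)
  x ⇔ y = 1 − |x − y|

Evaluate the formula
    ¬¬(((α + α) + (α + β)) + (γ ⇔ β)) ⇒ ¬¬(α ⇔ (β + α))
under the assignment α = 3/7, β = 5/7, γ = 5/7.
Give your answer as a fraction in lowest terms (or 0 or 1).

5/7

α + α = 3/7 + 3/7 = 3/7
α + β = 3/7 + 5/7 = 5/7
(α + α) + (α + β) = 3/7 + 5/7 = 5/7
γ ⇔ β = 5/7 ⇔ 5/7 = 1
((α + α) + (α + β)) + (γ ⇔ β) = 5/7 + 1 = 1
¬(((α + α) + (α + β)) + (γ ⇔ β)) = ¬1 = 0
¬¬(((α + α) + (α + β)) + (γ ⇔ β)) = ¬0 = 1
β + α = 5/7 + 3/7 = 5/7
α ⇔ (β + α) = 3/7 ⇔ 5/7 = 5/7
¬(α ⇔ (β + α)) = ¬5/7 = 2/7
¬¬(α ⇔ (β + α)) = ¬2/7 = 5/7
¬¬(((α + α) + (α + β)) + (γ ⇔ β)) ⇒ ¬¬(α ⇔ (β + α)) = 1 ⇒ 5/7 = 5/7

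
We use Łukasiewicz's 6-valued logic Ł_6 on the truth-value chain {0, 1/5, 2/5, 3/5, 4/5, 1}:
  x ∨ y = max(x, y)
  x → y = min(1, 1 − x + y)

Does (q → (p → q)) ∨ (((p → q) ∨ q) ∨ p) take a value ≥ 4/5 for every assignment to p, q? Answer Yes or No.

Yes

At p = 3/5, q = 2/5, for instance:
p → q = 3/5 → 2/5 = 4/5
q → (p → q) = 2/5 → 4/5 = 1
p → q = 3/5 → 2/5 = 4/5
(p → q) ∨ q = 4/5 ∨ 2/5 = 4/5
((p → q) ∨ q) ∨ p = 4/5 ∨ 3/5 = 4/5
(q → (p → q)) ∨ (((p → q) ∨ q) ∨ p) = 1 ∨ 4/5 = 1
and checking the remaining 35 assignments likewise gives ≥ 4/5 in every case.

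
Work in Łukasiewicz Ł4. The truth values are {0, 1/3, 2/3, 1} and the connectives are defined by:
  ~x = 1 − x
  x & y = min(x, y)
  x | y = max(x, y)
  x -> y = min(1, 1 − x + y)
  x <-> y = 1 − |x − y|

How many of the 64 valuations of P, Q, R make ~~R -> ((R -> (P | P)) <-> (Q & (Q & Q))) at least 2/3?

value 1: 43 assignments (counts)
value 2/3: 13 assignments (counts)
value 1/3: 6 assignments
value 0: 2 assignments
So 56 of the 64 assignments meet the threshold.

56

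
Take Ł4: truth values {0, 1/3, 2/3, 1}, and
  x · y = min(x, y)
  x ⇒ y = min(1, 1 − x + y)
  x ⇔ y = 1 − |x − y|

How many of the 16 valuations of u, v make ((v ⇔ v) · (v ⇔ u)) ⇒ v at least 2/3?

13

u = 0, v = 0 ↦ 0  <
u = 0, v = 1/3 ↦ 2/3  ≥
u = 0, v = 2/3 ↦ 1  ≥
u = 0, v = 1 ↦ 1  ≥
u = 1/3, v = 0 ↦ 1/3  <
u = 1/3, v = 1/3 ↦ 1/3  <
u = 1/3, v = 2/3 ↦ 1  ≥
u = 1/3, v = 1 ↦ 1  ≥
u = 2/3, v = 0 ↦ 2/3  ≥
u = 2/3, v = 1/3 ↦ 2/3  ≥
u = 2/3, v = 2/3 ↦ 2/3  ≥
u = 2/3, v = 1 ↦ 1  ≥
u = 1, v = 0 ↦ 1  ≥
u = 1, v = 1/3 ↦ 1  ≥
u = 1, v = 2/3 ↦ 1  ≥
u = 1, v = 1 ↦ 1  ≥
So 13 of the 16 assignments meet the threshold.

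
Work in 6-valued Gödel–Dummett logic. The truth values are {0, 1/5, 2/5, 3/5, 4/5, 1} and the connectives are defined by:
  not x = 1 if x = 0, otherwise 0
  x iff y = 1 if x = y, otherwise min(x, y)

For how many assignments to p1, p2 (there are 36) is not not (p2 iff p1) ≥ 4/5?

26

value 1: 26 assignments (counts)
value 0: 10 assignments
So 26 of the 36 assignments meet the threshold.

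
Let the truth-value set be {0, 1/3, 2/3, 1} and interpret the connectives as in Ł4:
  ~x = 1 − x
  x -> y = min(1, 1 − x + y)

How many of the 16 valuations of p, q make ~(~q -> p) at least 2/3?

p = 0, q = 0 ↦ 1  ≥
p = 0, q = 1/3 ↦ 2/3  ≥
p = 0, q = 2/3 ↦ 1/3  <
p = 0, q = 1 ↦ 0  <
p = 1/3, q = 0 ↦ 2/3  ≥
p = 1/3, q = 1/3 ↦ 1/3  <
p = 1/3, q = 2/3 ↦ 0  <
p = 1/3, q = 1 ↦ 0  <
p = 2/3, q = 0 ↦ 1/3  <
p = 2/3, q = 1/3 ↦ 0  <
p = 2/3, q = 2/3 ↦ 0  <
p = 2/3, q = 1 ↦ 0  <
p = 1, q = 0 ↦ 0  <
p = 1, q = 1/3 ↦ 0  <
p = 1, q = 2/3 ↦ 0  <
p = 1, q = 1 ↦ 0  <
So 3 of the 16 assignments meet the threshold.

3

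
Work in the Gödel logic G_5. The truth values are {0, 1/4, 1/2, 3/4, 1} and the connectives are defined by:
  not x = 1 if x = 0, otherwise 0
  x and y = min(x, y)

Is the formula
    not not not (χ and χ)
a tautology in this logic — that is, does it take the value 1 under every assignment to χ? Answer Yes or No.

Counterexample: take χ = 1/4.
χ and χ = 1/4 and 1/4 = 1/4
not (χ and χ) = not 1/4 = 0
not not (χ and χ) = not 0 = 1
not not not (χ and χ) = not 1 = 0
This gives 0 ≠ 1.

No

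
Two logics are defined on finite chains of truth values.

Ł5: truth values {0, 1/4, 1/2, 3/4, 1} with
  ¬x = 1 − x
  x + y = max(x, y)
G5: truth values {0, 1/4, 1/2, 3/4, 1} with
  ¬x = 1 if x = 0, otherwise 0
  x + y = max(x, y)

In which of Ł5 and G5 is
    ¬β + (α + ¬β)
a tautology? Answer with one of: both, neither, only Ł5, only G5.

In Ł5: at α = 0, β = 1/4 the value is 3/4 — not a tautology.
In G5: at α = 0, β = 1/4 the value is 0 — not a tautology.

neither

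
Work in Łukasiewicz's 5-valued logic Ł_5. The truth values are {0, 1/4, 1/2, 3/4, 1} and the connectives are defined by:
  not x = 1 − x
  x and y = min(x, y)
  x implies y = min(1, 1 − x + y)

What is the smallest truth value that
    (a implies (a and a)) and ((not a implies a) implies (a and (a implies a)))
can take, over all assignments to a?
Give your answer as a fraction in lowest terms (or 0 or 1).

Take a = 1/2:
a and a = 1/2 and 1/2 = 1/2
a implies (a and a) = 1/2 implies 1/2 = 1
not a = not 1/2 = 1/2
not a implies a = 1/2 implies 1/2 = 1
a implies a = 1/2 implies 1/2 = 1
a and (a implies a) = 1/2 and 1 = 1/2
(not a implies a) implies (a and (a implies a)) = 1 implies 1/2 = 1/2
(a implies (a and a)) and ((not a implies a) implies (a and (a implies a))) = 1 and 1/2 = 1/2
No assignment yields a value below 1/2, so this is the minimum.

1/2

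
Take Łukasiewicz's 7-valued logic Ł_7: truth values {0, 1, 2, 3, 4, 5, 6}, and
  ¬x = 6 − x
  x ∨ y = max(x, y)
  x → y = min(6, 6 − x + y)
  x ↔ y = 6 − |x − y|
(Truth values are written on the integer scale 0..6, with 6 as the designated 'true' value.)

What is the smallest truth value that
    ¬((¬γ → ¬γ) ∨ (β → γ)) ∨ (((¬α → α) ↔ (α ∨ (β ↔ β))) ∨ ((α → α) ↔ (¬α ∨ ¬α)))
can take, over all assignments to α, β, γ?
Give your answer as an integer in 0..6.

Take α = 2, β = 0, γ = 0:
¬γ = ¬0 = 6
¬γ = ¬0 = 6
¬γ → ¬γ = 6 → 6 = 6
β → γ = 0 → 0 = 6
(¬γ → ¬γ) ∨ (β → γ) = 6 ∨ 6 = 6
¬((¬γ → ¬γ) ∨ (β → γ)) = ¬6 = 0
¬α = ¬2 = 4
¬α → α = 4 → 2 = 4
β ↔ β = 0 ↔ 0 = 6
α ∨ (β ↔ β) = 2 ∨ 6 = 6
(¬α → α) ↔ (α ∨ (β ↔ β)) = 4 ↔ 6 = 4
α → α = 2 → 2 = 6
¬α = ¬2 = 4
¬α = ¬2 = 4
¬α ∨ ¬α = 4 ∨ 4 = 4
(α → α) ↔ (¬α ∨ ¬α) = 6 ↔ 4 = 4
((¬α → α) ↔ (α ∨ (β ↔ β))) ∨ ((α → α) ↔ (¬α ∨ ¬α)) = 4 ∨ 4 = 4
¬((¬γ → ¬γ) ∨ (β → γ)) ∨ (((¬α → α) ↔ (α ∨ (β ↔ β))) ∨ ((α → α) ↔ (¬α ∨ ¬α))) = 0 ∨ 4 = 4
No assignment yields a value below 4, so this is the minimum.

4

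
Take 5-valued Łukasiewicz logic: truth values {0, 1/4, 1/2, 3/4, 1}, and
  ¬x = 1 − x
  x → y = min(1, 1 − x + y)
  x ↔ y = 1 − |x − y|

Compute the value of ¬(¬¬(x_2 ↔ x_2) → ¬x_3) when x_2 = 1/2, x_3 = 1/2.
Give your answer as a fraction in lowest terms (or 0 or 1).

x_2 ↔ x_2 = 1/2 ↔ 1/2 = 1
¬(x_2 ↔ x_2) = ¬1 = 0
¬¬(x_2 ↔ x_2) = ¬0 = 1
¬x_3 = ¬1/2 = 1/2
¬¬(x_2 ↔ x_2) → ¬x_3 = 1 → 1/2 = 1/2
¬(¬¬(x_2 ↔ x_2) → ¬x_3) = ¬1/2 = 1/2

1/2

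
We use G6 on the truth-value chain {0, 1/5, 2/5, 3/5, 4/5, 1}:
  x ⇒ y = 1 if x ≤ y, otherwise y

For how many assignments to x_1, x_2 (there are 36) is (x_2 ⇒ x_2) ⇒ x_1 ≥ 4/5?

12

value 1: 6 assignments (counts)
value 4/5: 6 assignments (counts)
value 3/5: 6 assignments
value 2/5: 6 assignments
value 1/5: 6 assignments
value 0: 6 assignments
So 12 of the 36 assignments meet the threshold.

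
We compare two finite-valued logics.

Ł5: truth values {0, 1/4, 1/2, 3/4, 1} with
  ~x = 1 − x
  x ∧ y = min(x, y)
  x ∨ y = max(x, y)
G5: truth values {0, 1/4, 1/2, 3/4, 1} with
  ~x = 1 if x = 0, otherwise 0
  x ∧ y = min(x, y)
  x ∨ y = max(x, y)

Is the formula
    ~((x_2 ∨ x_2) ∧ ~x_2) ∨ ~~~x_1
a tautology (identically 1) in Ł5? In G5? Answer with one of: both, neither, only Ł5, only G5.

In Ł5: at x_1 = 1/4, x_2 = 1/4 the value is 3/4 — not a tautology.
In G5: every assignment gives 1 — tautology.

only G5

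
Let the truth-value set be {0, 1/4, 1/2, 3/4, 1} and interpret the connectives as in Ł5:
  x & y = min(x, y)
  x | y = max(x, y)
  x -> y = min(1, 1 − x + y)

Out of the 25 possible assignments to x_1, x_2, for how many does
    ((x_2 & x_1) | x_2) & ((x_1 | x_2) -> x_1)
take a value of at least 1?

1

value 1: 1 assignment (counts)
value 3/4: 4 assignments
value 1/2: 7 assignments
value 1/4: 7 assignments
value 0: 6 assignments
So 1 of the 25 assignments meets the threshold.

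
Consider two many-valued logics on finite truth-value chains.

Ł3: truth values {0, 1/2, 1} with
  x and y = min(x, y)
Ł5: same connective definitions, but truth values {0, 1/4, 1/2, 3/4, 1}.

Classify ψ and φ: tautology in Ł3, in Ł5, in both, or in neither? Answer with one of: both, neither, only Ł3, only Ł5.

In Ł3: at φ = 0, ψ = 0 the value is 0 — not a tautology.
In Ł5: at φ = 0, ψ = 0 the value is 0 — not a tautology.

neither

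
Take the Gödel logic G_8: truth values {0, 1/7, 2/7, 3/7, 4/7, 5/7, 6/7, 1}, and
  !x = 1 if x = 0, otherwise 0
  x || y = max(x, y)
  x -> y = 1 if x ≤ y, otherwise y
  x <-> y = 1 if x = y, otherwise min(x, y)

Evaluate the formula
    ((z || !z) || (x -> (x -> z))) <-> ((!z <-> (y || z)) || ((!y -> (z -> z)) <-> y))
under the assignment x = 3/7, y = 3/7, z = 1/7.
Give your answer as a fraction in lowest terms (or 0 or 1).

!z = !1/7 = 0
z || !z = 1/7 || 0 = 1/7
x -> z = 3/7 -> 1/7 = 1/7
x -> (x -> z) = 3/7 -> 1/7 = 1/7
(z || !z) || (x -> (x -> z)) = 1/7 || 1/7 = 1/7
!z = !1/7 = 0
y || z = 3/7 || 1/7 = 3/7
!z <-> (y || z) = 0 <-> 3/7 = 0
!y = !3/7 = 0
z -> z = 1/7 -> 1/7 = 1
!y -> (z -> z) = 0 -> 1 = 1
(!y -> (z -> z)) <-> y = 1 <-> 3/7 = 3/7
(!z <-> (y || z)) || ((!y -> (z -> z)) <-> y) = 0 || 3/7 = 3/7
((z || !z) || (x -> (x -> z))) <-> ((!z <-> (y || z)) || ((!y -> (z -> z)) <-> y)) = 1/7 <-> 3/7 = 1/7

1/7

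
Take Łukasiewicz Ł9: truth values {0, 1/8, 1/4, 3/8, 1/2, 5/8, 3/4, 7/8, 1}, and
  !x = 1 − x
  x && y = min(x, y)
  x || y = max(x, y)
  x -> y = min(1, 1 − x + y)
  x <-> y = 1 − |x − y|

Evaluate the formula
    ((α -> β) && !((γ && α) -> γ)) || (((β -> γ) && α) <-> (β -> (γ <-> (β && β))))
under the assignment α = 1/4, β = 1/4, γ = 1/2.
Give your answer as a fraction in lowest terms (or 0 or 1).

1/4

α -> β = 1/4 -> 1/4 = 1
γ && α = 1/2 && 1/4 = 1/4
(γ && α) -> γ = 1/4 -> 1/2 = 1
!((γ && α) -> γ) = !1 = 0
(α -> β) && !((γ && α) -> γ) = 1 && 0 = 0
β -> γ = 1/4 -> 1/2 = 1
(β -> γ) && α = 1 && 1/4 = 1/4
β && β = 1/4 && 1/4 = 1/4
γ <-> (β && β) = 1/2 <-> 1/4 = 3/4
β -> (γ <-> (β && β)) = 1/4 -> 3/4 = 1
((β -> γ) && α) <-> (β -> (γ <-> (β && β))) = 1/4 <-> 1 = 1/4
((α -> β) && !((γ && α) -> γ)) || (((β -> γ) && α) <-> (β -> (γ <-> (β && β)))) = 0 || 1/4 = 1/4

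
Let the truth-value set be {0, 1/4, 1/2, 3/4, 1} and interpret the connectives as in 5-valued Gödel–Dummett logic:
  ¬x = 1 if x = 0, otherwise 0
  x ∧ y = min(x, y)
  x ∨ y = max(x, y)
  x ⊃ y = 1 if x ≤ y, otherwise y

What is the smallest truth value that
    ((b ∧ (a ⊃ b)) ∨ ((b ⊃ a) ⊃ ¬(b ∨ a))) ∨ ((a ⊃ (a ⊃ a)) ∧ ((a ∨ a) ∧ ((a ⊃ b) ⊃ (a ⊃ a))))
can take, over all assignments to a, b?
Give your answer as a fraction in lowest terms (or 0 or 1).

Take a = 1/4, b = 0:
a ⊃ b = 1/4 ⊃ 0 = 0
b ∧ (a ⊃ b) = 0 ∧ 0 = 0
b ⊃ a = 0 ⊃ 1/4 = 1
b ∨ a = 0 ∨ 1/4 = 1/4
¬(b ∨ a) = ¬1/4 = 0
(b ⊃ a) ⊃ ¬(b ∨ a) = 1 ⊃ 0 = 0
(b ∧ (a ⊃ b)) ∨ ((b ⊃ a) ⊃ ¬(b ∨ a)) = 0 ∨ 0 = 0
a ⊃ a = 1/4 ⊃ 1/4 = 1
a ⊃ (a ⊃ a) = 1/4 ⊃ 1 = 1
a ∨ a = 1/4 ∨ 1/4 = 1/4
a ⊃ b = 1/4 ⊃ 0 = 0
a ⊃ a = 1/4 ⊃ 1/4 = 1
(a ⊃ b) ⊃ (a ⊃ a) = 0 ⊃ 1 = 1
(a ∨ a) ∧ ((a ⊃ b) ⊃ (a ⊃ a)) = 1/4 ∧ 1 = 1/4
(a ⊃ (a ⊃ a)) ∧ ((a ∨ a) ∧ ((a ⊃ b) ⊃ (a ⊃ a))) = 1 ∧ 1/4 = 1/4
((b ∧ (a ⊃ b)) ∨ ((b ⊃ a) ⊃ ¬(b ∨ a))) ∨ ((a ⊃ (a ⊃ a)) ∧ ((a ∨ a) ∧ ((a ⊃ b) ⊃ (a ⊃ a)))) = 0 ∨ 1/4 = 1/4
No assignment yields a value below 1/4, so this is the minimum.

1/4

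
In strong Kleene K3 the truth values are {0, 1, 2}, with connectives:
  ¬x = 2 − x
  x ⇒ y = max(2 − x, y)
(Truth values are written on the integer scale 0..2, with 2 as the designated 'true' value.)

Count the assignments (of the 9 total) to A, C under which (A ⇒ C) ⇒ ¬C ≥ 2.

3

A = 0, C = 0 ↦ 2  ≥
A = 0, C = 1 ↦ 1  <
A = 0, C = 2 ↦ 0  <
A = 1, C = 0 ↦ 2  ≥
A = 1, C = 1 ↦ 1  <
A = 1, C = 2 ↦ 0  <
A = 2, C = 0 ↦ 2  ≥
A = 2, C = 1 ↦ 1  <
A = 2, C = 2 ↦ 0  <
So 3 of the 9 assignments meet the threshold.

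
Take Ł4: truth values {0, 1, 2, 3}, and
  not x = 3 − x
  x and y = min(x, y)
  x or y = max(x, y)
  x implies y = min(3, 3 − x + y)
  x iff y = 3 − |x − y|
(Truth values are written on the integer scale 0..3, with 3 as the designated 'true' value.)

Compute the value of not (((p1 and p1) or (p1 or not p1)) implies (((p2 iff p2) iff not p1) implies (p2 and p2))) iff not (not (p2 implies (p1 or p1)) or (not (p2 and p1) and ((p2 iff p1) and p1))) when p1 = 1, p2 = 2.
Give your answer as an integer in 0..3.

p1 and p1 = 1 and 1 = 1
not p1 = not 1 = 2
p1 or not p1 = 1 or 2 = 2
(p1 and p1) or (p1 or not p1) = 1 or 2 = 2
p2 iff p2 = 2 iff 2 = 3
not p1 = not 1 = 2
(p2 iff p2) iff not p1 = 3 iff 2 = 2
p2 and p2 = 2 and 2 = 2
((p2 iff p2) iff not p1) implies (p2 and p2) = 2 implies 2 = 3
((p1 and p1) or (p1 or not p1)) implies (((p2 iff p2) iff not p1) implies (p2 and p2)) = 2 implies 3 = 3
not (((p1 and p1) or (p1 or not p1)) implies (((p2 iff p2) iff not p1) implies (p2 and p2))) = not 3 = 0
p1 or p1 = 1 or 1 = 1
p2 implies (p1 or p1) = 2 implies 1 = 2
not (p2 implies (p1 or p1)) = not 2 = 1
p2 and p1 = 2 and 1 = 1
not (p2 and p1) = not 1 = 2
p2 iff p1 = 2 iff 1 = 2
(p2 iff p1) and p1 = 2 and 1 = 1
not (p2 and p1) and ((p2 iff p1) and p1) = 2 and 1 = 1
not (p2 implies (p1 or p1)) or (not (p2 and p1) and ((p2 iff p1) and p1)) = 1 or 1 = 1
not (not (p2 implies (p1 or p1)) or (not (p2 and p1) and ((p2 iff p1) and p1))) = not 1 = 2
not (((p1 and p1) or (p1 or not p1)) implies (((p2 iff p2) iff not p1) implies (p2 and p2))) iff not (not (p2 implies (p1 or p1)) or (not (p2 and p1) and ((p2 iff p1) and p1))) = 0 iff 2 = 1

1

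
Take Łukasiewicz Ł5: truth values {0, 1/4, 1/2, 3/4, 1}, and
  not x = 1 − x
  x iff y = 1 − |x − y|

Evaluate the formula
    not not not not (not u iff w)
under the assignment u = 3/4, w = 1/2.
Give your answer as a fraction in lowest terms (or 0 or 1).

not u = not 3/4 = 1/4
not u iff w = 1/4 iff 1/2 = 3/4
not (not u iff w) = not 3/4 = 1/4
not not (not u iff w) = not 1/4 = 3/4
not not not (not u iff w) = not 3/4 = 1/4
not not not not (not u iff w) = not 1/4 = 3/4

3/4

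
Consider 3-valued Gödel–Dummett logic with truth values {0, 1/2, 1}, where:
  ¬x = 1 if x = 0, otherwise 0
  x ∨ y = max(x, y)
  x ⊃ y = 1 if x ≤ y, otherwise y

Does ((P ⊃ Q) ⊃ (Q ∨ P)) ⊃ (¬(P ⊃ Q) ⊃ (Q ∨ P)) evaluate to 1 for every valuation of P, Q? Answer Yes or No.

Counterexample: take P = 1/2, Q = 0.
P ⊃ Q = 1/2 ⊃ 0 = 0
Q ∨ P = 0 ∨ 1/2 = 1/2
(P ⊃ Q) ⊃ (Q ∨ P) = 0 ⊃ 1/2 = 1
P ⊃ Q = 1/2 ⊃ 0 = 0
¬(P ⊃ Q) = ¬0 = 1
Q ∨ P = 0 ∨ 1/2 = 1/2
¬(P ⊃ Q) ⊃ (Q ∨ P) = 1 ⊃ 1/2 = 1/2
((P ⊃ Q) ⊃ (Q ∨ P)) ⊃ (¬(P ⊃ Q) ⊃ (Q ∨ P)) = 1 ⊃ 1/2 = 1/2
This gives 1/2 ≠ 1.

No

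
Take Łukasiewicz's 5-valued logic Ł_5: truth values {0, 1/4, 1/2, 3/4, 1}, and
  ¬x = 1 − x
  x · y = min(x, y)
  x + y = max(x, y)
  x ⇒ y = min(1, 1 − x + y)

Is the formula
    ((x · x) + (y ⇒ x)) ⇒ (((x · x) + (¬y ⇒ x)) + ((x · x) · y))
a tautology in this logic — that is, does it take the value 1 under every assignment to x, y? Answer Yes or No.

Counterexample: take x = 0, y = 0.
x · x = 0 · 0 = 0
y ⇒ x = 0 ⇒ 0 = 1
(x · x) + (y ⇒ x) = 0 + 1 = 1
x · x = 0 · 0 = 0
¬y = ¬0 = 1
¬y ⇒ x = 1 ⇒ 0 = 0
(x · x) + (¬y ⇒ x) = 0 + 0 = 0
x · x = 0 · 0 = 0
(x · x) · y = 0 · 0 = 0
((x · x) + (¬y ⇒ x)) + ((x · x) · y) = 0 + 0 = 0
((x · x) + (y ⇒ x)) ⇒ (((x · x) + (¬y ⇒ x)) + ((x · x) · y)) = 1 ⇒ 0 = 0
This gives 0 ≠ 1.

No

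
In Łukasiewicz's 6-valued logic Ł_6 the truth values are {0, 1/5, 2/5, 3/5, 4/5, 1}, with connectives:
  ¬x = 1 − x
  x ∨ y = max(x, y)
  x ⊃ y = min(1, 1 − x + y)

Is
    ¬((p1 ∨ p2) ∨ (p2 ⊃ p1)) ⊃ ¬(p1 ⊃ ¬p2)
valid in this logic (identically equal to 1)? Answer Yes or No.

Counterexample: take p1 = 0, p2 = 1/5.
p1 ∨ p2 = 0 ∨ 1/5 = 1/5
p2 ⊃ p1 = 1/5 ⊃ 0 = 4/5
(p1 ∨ p2) ∨ (p2 ⊃ p1) = 1/5 ∨ 4/5 = 4/5
¬((p1 ∨ p2) ∨ (p2 ⊃ p1)) = ¬4/5 = 1/5
¬p2 = ¬1/5 = 4/5
p1 ⊃ ¬p2 = 0 ⊃ 4/5 = 1
¬(p1 ⊃ ¬p2) = ¬1 = 0
¬((p1 ∨ p2) ∨ (p2 ⊃ p1)) ⊃ ¬(p1 ⊃ ¬p2) = 1/5 ⊃ 0 = 4/5
This gives 4/5 ≠ 1.

No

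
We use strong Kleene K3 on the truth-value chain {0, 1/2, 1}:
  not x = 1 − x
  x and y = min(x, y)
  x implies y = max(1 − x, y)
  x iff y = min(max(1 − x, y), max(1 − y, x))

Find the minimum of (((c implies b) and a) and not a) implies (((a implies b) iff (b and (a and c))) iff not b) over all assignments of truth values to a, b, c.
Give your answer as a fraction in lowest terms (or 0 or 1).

1/2

Take a = 1/2, b = 0, c = 0:
c implies b = 0 implies 0 = 1
(c implies b) and a = 1 and 1/2 = 1/2
not a = not 1/2 = 1/2
((c implies b) and a) and not a = 1/2 and 1/2 = 1/2
a implies b = 1/2 implies 0 = 1/2
a and c = 1/2 and 0 = 0
b and (a and c) = 0 and 0 = 0
(a implies b) iff (b and (a and c)) = 1/2 iff 0 = 1/2
not b = not 0 = 1
((a implies b) iff (b and (a and c))) iff not b = 1/2 iff 1 = 1/2
(((c implies b) and a) and not a) implies (((a implies b) iff (b and (a and c))) iff not b) = 1/2 implies 1/2 = 1/2
No assignment yields a value below 1/2, so this is the minimum.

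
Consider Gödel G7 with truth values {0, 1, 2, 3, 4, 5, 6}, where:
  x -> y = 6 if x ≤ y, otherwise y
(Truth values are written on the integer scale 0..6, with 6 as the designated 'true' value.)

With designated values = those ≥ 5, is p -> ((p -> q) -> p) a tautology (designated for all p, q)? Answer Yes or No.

At p = 0, q = 3, for instance:
p -> q = 0 -> 3 = 6
(p -> q) -> p = 6 -> 0 = 0
p -> ((p -> q) -> p) = 0 -> 0 = 6
and checking the remaining 48 assignments likewise gives ≥ 5 in every case.

Yes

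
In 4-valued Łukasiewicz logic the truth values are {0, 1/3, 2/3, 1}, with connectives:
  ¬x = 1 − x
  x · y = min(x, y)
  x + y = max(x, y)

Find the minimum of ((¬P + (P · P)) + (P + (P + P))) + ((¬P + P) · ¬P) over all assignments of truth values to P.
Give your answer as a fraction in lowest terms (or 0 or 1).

Take P = 1/3:
¬P = ¬1/3 = 2/3
P · P = 1/3 · 1/3 = 1/3
¬P + (P · P) = 2/3 + 1/3 = 2/3
P + P = 1/3 + 1/3 = 1/3
P + (P + P) = 1/3 + 1/3 = 1/3
(¬P + (P · P)) + (P + (P + P)) = 2/3 + 1/3 = 2/3
¬P = ¬1/3 = 2/3
¬P + P = 2/3 + 1/3 = 2/3
¬P = ¬1/3 = 2/3
(¬P + P) · ¬P = 2/3 · 2/3 = 2/3
((¬P + (P · P)) + (P + (P + P))) + ((¬P + P) · ¬P) = 2/3 + 2/3 = 2/3
No assignment yields a value below 2/3, so this is the minimum.

2/3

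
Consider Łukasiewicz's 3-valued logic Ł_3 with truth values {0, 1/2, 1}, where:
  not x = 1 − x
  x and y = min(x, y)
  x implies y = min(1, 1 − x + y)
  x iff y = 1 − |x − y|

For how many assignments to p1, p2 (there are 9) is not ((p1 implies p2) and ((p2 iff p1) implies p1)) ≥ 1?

p1 = 0, p2 = 0 ↦ 1  ≥
p1 = 0, p2 = 1/2 ↦ 1/2  <
p1 = 0, p2 = 1 ↦ 0  <
p1 = 1/2, p2 = 0 ↦ 1/2  <
p1 = 1/2, p2 = 1/2 ↦ 1/2  <
p1 = 1/2, p2 = 1 ↦ 0  <
p1 = 1, p2 = 0 ↦ 1  ≥
p1 = 1, p2 = 1/2 ↦ 1/2  <
p1 = 1, p2 = 1 ↦ 0  <
So 2 of the 9 assignments meet the threshold.

2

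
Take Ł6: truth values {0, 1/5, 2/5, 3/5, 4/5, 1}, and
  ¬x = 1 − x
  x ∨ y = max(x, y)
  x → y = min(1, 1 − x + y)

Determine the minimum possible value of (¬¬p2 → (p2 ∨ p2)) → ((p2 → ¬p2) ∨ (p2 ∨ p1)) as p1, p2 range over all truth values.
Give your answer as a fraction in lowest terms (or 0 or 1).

4/5

Take p1 = 0, p2 = 3/5:
¬p2 = ¬3/5 = 2/5
¬¬p2 = ¬2/5 = 3/5
p2 ∨ p2 = 3/5 ∨ 3/5 = 3/5
¬¬p2 → (p2 ∨ p2) = 3/5 → 3/5 = 1
¬p2 = ¬3/5 = 2/5
p2 → ¬p2 = 3/5 → 2/5 = 4/5
p2 ∨ p1 = 3/5 ∨ 0 = 3/5
(p2 → ¬p2) ∨ (p2 ∨ p1) = 4/5 ∨ 3/5 = 4/5
(¬¬p2 → (p2 ∨ p2)) → ((p2 → ¬p2) ∨ (p2 ∨ p1)) = 1 → 4/5 = 4/5
No assignment yields a value below 4/5, so this is the minimum.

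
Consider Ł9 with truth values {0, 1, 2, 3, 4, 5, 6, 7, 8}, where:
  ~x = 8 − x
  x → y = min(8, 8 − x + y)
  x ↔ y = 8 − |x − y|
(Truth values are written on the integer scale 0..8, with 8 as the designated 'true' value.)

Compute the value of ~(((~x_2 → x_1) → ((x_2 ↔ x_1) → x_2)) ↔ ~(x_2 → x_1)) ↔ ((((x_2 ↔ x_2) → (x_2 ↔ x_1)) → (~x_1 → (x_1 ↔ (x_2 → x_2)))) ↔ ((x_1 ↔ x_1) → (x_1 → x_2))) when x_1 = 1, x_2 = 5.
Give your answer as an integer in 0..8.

~x_2 = ~5 = 3
~x_2 → x_1 = 3 → 1 = 6
x_2 ↔ x_1 = 5 ↔ 1 = 4
(x_2 ↔ x_1) → x_2 = 4 → 5 = 8
(~x_2 → x_1) → ((x_2 ↔ x_1) → x_2) = 6 → 8 = 8
x_2 → x_1 = 5 → 1 = 4
~(x_2 → x_1) = ~4 = 4
((~x_2 → x_1) → ((x_2 ↔ x_1) → x_2)) ↔ ~(x_2 → x_1) = 8 ↔ 4 = 4
~(((~x_2 → x_1) → ((x_2 ↔ x_1) → x_2)) ↔ ~(x_2 → x_1)) = ~4 = 4
x_2 ↔ x_2 = 5 ↔ 5 = 8
x_2 ↔ x_1 = 5 ↔ 1 = 4
(x_2 ↔ x_2) → (x_2 ↔ x_1) = 8 → 4 = 4
~x_1 = ~1 = 7
x_2 → x_2 = 5 → 5 = 8
x_1 ↔ (x_2 → x_2) = 1 ↔ 8 = 1
~x_1 → (x_1 ↔ (x_2 → x_2)) = 7 → 1 = 2
((x_2 ↔ x_2) → (x_2 ↔ x_1)) → (~x_1 → (x_1 ↔ (x_2 → x_2))) = 4 → 2 = 6
x_1 ↔ x_1 = 1 ↔ 1 = 8
x_1 → x_2 = 1 → 5 = 8
(x_1 ↔ x_1) → (x_1 → x_2) = 8 → 8 = 8
(((x_2 ↔ x_2) → (x_2 ↔ x_1)) → (~x_1 → (x_1 ↔ (x_2 → x_2)))) ↔ ((x_1 ↔ x_1) → (x_1 → x_2)) = 6 ↔ 8 = 6
~(((~x_2 → x_1) → ((x_2 ↔ x_1) → x_2)) ↔ ~(x_2 → x_1)) ↔ ((((x_2 ↔ x_2) → (x_2 ↔ x_1)) → (~x_1 → (x_1 ↔ (x_2 → x_2)))) ↔ ((x_1 ↔ x_1) → (x_1 → x_2))) = 4 ↔ 6 = 6

6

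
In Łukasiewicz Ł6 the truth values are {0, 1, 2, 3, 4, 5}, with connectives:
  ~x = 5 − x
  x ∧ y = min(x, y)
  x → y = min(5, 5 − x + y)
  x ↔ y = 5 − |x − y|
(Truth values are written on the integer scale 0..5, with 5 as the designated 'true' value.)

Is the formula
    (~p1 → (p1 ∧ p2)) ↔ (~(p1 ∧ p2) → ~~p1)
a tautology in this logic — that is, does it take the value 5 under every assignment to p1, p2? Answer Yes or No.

Yes

At p1 = 2, p2 = 1, for instance:
~p1 = ~2 = 3
p1 ∧ p2 = 2 ∧ 1 = 1
~p1 → (p1 ∧ p2) = 3 → 1 = 3
~(p1 ∧ p2) = ~1 = 4
~~p1 = ~3 = 2
~(p1 ∧ p2) → ~~p1 = 4 → 2 = 3
(~p1 → (p1 ∧ p2)) ↔ (~(p1 ∧ p2) → ~~p1) = 3 ↔ 3 = 5
and checking the remaining 35 assignments likewise gives ≥ 5 in every case.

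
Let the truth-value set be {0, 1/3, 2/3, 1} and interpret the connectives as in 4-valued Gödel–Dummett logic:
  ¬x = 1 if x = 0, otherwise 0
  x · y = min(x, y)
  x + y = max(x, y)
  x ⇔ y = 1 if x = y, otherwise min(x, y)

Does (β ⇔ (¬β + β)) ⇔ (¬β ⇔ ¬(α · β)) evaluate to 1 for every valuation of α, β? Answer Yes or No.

Counterexample: take α = 0, β = 0.
¬β = ¬0 = 1
¬β + β = 1 + 0 = 1
β ⇔ (¬β + β) = 0 ⇔ 1 = 0
¬β = ¬0 = 1
α · β = 0 · 0 = 0
¬(α · β) = ¬0 = 1
¬β ⇔ ¬(α · β) = 1 ⇔ 1 = 1
(β ⇔ (¬β + β)) ⇔ (¬β ⇔ ¬(α · β)) = 0 ⇔ 1 = 0
This gives 0 ≠ 1.

No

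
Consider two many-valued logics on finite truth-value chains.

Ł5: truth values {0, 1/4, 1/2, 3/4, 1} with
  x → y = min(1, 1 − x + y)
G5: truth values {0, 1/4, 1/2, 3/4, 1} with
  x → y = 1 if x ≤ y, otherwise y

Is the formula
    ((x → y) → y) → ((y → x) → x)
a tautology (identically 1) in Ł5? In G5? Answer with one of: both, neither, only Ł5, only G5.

only Ł5

In Ł5: every assignment gives 1 — tautology.
In G5: at x = 1/4, y = 0 the value is 1/4 — not a tautology.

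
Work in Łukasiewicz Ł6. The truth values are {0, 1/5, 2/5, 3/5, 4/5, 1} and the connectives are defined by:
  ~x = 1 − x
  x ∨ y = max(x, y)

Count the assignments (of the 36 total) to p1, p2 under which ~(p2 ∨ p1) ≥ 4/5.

value 1: 1 assignment (counts)
value 4/5: 3 assignments (counts)
value 3/5: 5 assignments
value 2/5: 7 assignments
value 1/5: 9 assignments
value 0: 11 assignments
So 4 of the 36 assignments meet the threshold.

4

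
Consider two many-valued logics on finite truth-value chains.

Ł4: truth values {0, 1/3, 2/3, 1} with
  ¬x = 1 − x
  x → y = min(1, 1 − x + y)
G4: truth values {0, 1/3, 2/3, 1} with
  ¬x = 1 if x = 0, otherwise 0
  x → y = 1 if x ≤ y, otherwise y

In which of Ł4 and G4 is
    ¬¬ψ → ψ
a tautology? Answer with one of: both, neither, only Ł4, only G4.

In Ł4: every assignment gives 1 — tautology.
In G4: at ψ = 1/3 the value is 1/3 — not a tautology.

only Ł4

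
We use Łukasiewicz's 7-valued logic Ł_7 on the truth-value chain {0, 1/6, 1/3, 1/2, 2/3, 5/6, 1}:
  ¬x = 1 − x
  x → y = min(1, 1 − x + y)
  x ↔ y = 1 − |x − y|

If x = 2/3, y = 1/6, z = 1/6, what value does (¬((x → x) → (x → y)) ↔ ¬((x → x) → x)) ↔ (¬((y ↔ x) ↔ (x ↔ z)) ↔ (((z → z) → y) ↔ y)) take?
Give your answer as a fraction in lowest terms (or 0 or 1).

1/6

x → x = 2/3 → 2/3 = 1
x → y = 2/3 → 1/6 = 1/2
(x → x) → (x → y) = 1 → 1/2 = 1/2
¬((x → x) → (x → y)) = ¬1/2 = 1/2
x → x = 2/3 → 2/3 = 1
(x → x) → x = 1 → 2/3 = 2/3
¬((x → x) → x) = ¬2/3 = 1/3
¬((x → x) → (x → y)) ↔ ¬((x → x) → x) = 1/2 ↔ 1/3 = 5/6
y ↔ x = 1/6 ↔ 2/3 = 1/2
x ↔ z = 2/3 ↔ 1/6 = 1/2
(y ↔ x) ↔ (x ↔ z) = 1/2 ↔ 1/2 = 1
¬((y ↔ x) ↔ (x ↔ z)) = ¬1 = 0
z → z = 1/6 → 1/6 = 1
(z → z) → y = 1 → 1/6 = 1/6
((z → z) → y) ↔ y = 1/6 ↔ 1/6 = 1
¬((y ↔ x) ↔ (x ↔ z)) ↔ (((z → z) → y) ↔ y) = 0 ↔ 1 = 0
(¬((x → x) → (x → y)) ↔ ¬((x → x) → x)) ↔ (¬((y ↔ x) ↔ (x ↔ z)) ↔ (((z → z) → y) ↔ y)) = 5/6 ↔ 0 = 1/6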